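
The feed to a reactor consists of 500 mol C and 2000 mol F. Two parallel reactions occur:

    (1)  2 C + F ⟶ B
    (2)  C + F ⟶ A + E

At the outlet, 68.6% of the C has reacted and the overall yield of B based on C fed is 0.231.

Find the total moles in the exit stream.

Yield of B: 1ξ₁ / 500 = 0.231 → ξ₁ = 115.5 mol.
Conversion of C: 2ξ₁ + 1ξ₂ = 0.686 × 500 = 343 → ξ₂ = 112 mol.
Outlet amounts (n = n₀ + Σ ν·ξ):
  C: 500 − 2(115.5) − 1(112) = 157
  F: 2000 − 1(115.5) − 1(112) = 1772
  B: 0 + 1(115.5) = 115.5
  A: 0 + 1(112) = 112
  E: 0 + 1(112) = 112
Total out = 157 + 1772 + 115.5 + 112 + 112 = 2269 mol.

2270 mol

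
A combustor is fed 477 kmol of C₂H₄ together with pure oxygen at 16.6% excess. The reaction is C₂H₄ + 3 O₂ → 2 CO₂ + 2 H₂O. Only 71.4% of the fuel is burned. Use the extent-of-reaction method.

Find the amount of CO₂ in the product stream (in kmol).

681 kmol

Stoichiometric O₂ = 3 × 477 = 1431 kmol; O₂ fed = 1431 × 1.166 = 1669 kmol.
Fuel reacted = 0.714 × 477 → ξ = 340.6 kmol.
Outlet (n = n₀ + ν ξ):
  C₂H₄: 477 − 1(340.6) = 136.4
  O₂: 1669 − 3(340.6) = 646.8
  CO₂: 0 + 2(340.6) = 681.2
  H₂O: 0 + 2(340.6) = 681.2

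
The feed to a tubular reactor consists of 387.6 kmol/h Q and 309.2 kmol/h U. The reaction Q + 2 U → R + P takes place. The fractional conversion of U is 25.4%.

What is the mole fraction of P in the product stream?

0.0597

U reacted = 0.254 × 309.2 = 78.54 kmol/h; ν_U = −2, so ξ = 78.54/2 = 39.27 kmol/h.
Outlet amounts (n = n₀ + ν ξ):
  Q: 387.6 − 1(39.27) = 348.3
  U: 309.2 − 2(39.27) = 230.7
  R: 0 + 1(39.27) = 39.27
  P: 0 + 1(39.27) = 39.27
Total out = 657.5 kmol/h; y_P = 39.27 / 657.5 = 0.05972.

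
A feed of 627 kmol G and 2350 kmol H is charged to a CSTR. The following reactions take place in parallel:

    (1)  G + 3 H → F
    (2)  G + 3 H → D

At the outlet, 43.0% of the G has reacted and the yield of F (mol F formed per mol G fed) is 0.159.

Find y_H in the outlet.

Yield of F: 1ξ₁ / 627 = 0.159 → ξ₁ = 99.69 kmol.
Conversion of G: 1ξ₁ + 1ξ₂ = 0.43 × 627 = 269.6 → ξ₂ = 169.9 kmol.
Outlet amounts (n = n₀ + Σ ν·ξ):
  G: 627 − 1(99.69) − 1(169.9) = 357.4
  H: 2350 − 3(99.69) − 3(169.9) = 1541
  F: 0 + 1(99.69) = 99.69
  D: 0 + 1(169.9) = 169.9
Total out = 2168 kmol; y_H = 1541 / 2168 = 0.7108.

0.711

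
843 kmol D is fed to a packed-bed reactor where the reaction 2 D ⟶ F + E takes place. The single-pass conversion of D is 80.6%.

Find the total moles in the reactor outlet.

D reacted = 0.806 × 843 = 679.5 kmol; ν_D = −2, so ξ = 679.5/2 = 339.7 kmol.
Outlet amounts (n = n₀ + ν ξ):
  D: 843 − 2(339.7) = 163.5
  F: 0 + 1(339.7) = 339.7
  E: 0 + 1(339.7) = 339.7
Total out = 163.5 + 339.7 + 339.7 = 843 kmol.

843 kmol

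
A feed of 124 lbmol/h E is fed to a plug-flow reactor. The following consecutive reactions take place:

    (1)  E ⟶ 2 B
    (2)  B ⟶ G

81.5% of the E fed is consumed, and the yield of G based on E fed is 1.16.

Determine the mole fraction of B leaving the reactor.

0.259

Conversion of E: E consumed = 1ξ₁ = 0.815 × 124 → ξ₁ = 101.1 lbmol/h.
Yield of G: 1ξ₂ / 124 = 1.16 → ξ₂ = 143.8 lbmol/h.
Outlet amounts (n = n₀ + Σ ν·ξ):
  E: 124 − 1(101.1) = 22.94
  B: 0 + 2(101.1) − 1(143.8) = 58.28
  G: 0 + 1(143.8) = 143.8
Total out = 225.1 lbmol/h; y_B = 58.28 / 225.1 = 0.259.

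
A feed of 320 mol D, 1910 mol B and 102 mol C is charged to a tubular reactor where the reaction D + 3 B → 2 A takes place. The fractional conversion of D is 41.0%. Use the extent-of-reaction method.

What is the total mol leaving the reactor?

D reacted = 0.41 × 320 = 131.2 mol; ν_D = −1, so ξ = 131.2/1 = 131.2 mol.
Outlet amounts (n = n₀ + ν ξ):
  D: 320 − 1(131.2) = 188.8
  B: 1910 − 3(131.2) = 1516
  A: 0 + 2(131.2) = 262.4
  C: 102 (inert)
Total out = 188.8 + 1516 + 262.4 + 102 = 2070 mol.

2070 mol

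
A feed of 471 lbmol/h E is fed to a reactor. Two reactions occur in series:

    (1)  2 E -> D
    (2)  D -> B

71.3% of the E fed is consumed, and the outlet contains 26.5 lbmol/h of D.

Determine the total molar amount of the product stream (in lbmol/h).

303 lbmol/h

Conversion of E: E consumed = 2ξ₁ = 0.713 × 471 → ξ₁ = 167.9 lbmol/h.
D balance: n_D = 0 + 1ξ₁ − 1ξ₂ = 26.5 → ξ₂ = (1·167.9 − 26.5)/1 = 141.4 lbmol/h.
Outlet amounts (n = n₀ + Σ ν·ξ):
  E: 471 − 2(167.9) = 135.2
  D: 0 + 1(167.9) − 1(141.4) = 26.5
  B: 0 + 1(141.4) = 141.4
Total out = 135.2 + 26.5 + 141.4 = 303.1 lbmol/h.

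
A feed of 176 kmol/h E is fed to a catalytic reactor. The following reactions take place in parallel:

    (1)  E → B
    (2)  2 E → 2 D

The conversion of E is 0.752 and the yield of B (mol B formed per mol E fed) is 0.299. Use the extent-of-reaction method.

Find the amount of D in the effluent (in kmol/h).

79.7 kmol/h

Yield of B: 1ξ₁ / 176 = 0.299 → ξ₁ = 52.62 kmol/h.
Conversion of E: 1ξ₁ + 2ξ₂ = 0.752 × 176 = 132.4 → ξ₂ = 39.86 kmol/h.
Outlet amounts (n = n₀ + Σ ν·ξ):
  E: 176 − 1(52.62) − 2(39.86) = 43.65
  B: 0 + 1(52.62) = 52.62
  D: 0 + 2(39.86) = 79.73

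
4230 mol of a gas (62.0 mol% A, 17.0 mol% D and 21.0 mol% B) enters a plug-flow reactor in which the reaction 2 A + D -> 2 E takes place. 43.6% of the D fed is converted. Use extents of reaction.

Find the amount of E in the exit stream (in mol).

D reacted = 0.436 × 719.1 = 313.5 mol; ν_D = −1, so ξ = 313.5/1 = 313.5 mol.
Outlet amounts (n = n₀ + ν ξ):
  A: 2623 − 2(313.5) = 1996
  D: 719.1 − 1(313.5) = 405.6
  E: 0 + 2(313.5) = 627.1
  B: 888.3 (inert)

627 mol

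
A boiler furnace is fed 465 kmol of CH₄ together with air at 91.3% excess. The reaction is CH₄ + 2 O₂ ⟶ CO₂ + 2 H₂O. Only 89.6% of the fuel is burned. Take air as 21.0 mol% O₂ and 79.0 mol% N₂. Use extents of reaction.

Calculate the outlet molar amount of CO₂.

417 kmol

Stoichiometric O₂ = 2 × 465 = 930 kmol; O₂ fed = 930 × 1.913 = 1779 kmol.
N₂ fed = 1779 × 79/21 = 6693 kmol.
Fuel reacted = 0.896 × 465 → ξ = 416.6 kmol.
Outlet (n = n₀ + ν ξ):
  CH₄: 465 − 1(416.6) = 48.36
  O₂: 1779 − 2(416.6) = 945.8
  N₂: 6693 (inert)
  CO₂: 0 + 1(416.6) = 416.6
  H₂O: 0 + 2(416.6) = 833.3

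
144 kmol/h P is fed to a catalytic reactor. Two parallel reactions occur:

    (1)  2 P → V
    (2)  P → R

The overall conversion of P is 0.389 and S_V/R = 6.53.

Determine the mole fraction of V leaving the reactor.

Conversion of P: P consumed = 0.389 × 144 = 56.02 kmol/h = 2ξ₁ + 1ξ₂.
Selectivity: 1ξ₁ / (1ξ₂) = 6.53 → ξ₁ = 6.53 ξ₂.
Substitute: (2·6.53 + 1) ξ₂ = 56.02 → ξ₂ = 3.984 kmol/h, ξ₁ = 26.02 kmol/h.
Outlet amounts (n = n₀ + Σ ν·ξ):
  P: 144 − 2(26.02) − 1(3.984) = 87.98
  V: 0 + 1(26.02) = 26.02
  R: 0 + 1(3.984) = 3.984
Total out = 118 kmol/h; y_V = 26.02 / 118 = 0.2205.

0.221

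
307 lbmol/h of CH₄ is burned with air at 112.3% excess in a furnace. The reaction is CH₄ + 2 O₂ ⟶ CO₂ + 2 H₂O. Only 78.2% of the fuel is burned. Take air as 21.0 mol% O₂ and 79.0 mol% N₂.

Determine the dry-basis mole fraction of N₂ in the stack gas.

0.813

Stoichiometric O₂ = 2 × 307 = 614 lbmol/h; O₂ fed = 614 × 2.123 = 1304 lbmol/h.
N₂ fed = 1304 × 79/21 = 4904 lbmol/h.
Fuel reacted = 0.782 × 307 → ξ = 240.1 lbmol/h.
Outlet (n = n₀ + ν ξ):
  CH₄: 307 − 1(240.1) = 66.93
  O₂: 1304 − 2(240.1) = 823.4
  N₂: 4904 (inert)
  CO₂: 0 + 1(240.1) = 240.1
  H₂O: 0 + 2(240.1) = 480.1
Dry total = 6034 lbmol/h; y_N₂ (dry) = 4904 / 6034 = 0.8127.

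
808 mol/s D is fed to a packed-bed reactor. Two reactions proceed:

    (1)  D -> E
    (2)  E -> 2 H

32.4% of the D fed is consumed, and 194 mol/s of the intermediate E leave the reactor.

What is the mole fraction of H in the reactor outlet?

0.155

Conversion of D: D consumed = 1ξ₁ = 0.324 × 808 → ξ₁ = 261.8 mol/s.
E balance: n_E = 0 + 1ξ₁ − 1ξ₂ = 194 → ξ₂ = (1·261.8 − 194)/1 = 67.79 mol/s.
Outlet amounts (n = n₀ + Σ ν·ξ):
  D: 808 − 1(261.8) = 546.2
  E: 0 + 1(261.8) − 1(67.79) = 194
  H: 0 + 2(67.79) = 135.6
Total out = 875.8 mol/s; y_H = 135.6 / 875.8 = 0.1548.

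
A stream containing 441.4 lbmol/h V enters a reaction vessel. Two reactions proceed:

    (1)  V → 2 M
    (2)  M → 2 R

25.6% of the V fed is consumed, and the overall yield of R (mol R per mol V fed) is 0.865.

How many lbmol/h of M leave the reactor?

Conversion of V: V consumed = 1ξ₁ = 0.256 × 441.4 → ξ₁ = 113 lbmol/h.
Yield of R: 2ξ₂ / 441.4 = 0.865 → ξ₂ = 190.9 lbmol/h.
Outlet amounts (n = n₀ + Σ ν·ξ):
  V: 441.4 − 1(113) = 328.4
  M: 0 + 2(113) − 1(190.9) = 35.09
  R: 0 + 2(190.9) = 381.8

35.1 lbmol/h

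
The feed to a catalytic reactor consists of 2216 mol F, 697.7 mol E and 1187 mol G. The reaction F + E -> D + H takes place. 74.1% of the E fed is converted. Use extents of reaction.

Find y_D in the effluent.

0.126

E reacted = 0.741 × 697.7 = 517 mol; ν_E = −1, so ξ = 517/1 = 517 mol.
Outlet amounts (n = n₀ + ν ξ):
  F: 2216 − 1(517) = 1699
  E: 697.7 − 1(517) = 180.7
  D: 0 + 1(517) = 517
  H: 0 + 1(517) = 517
  G: 1187 (inert)
Total out = 4101 mol; y_D = 517 / 4101 = 0.1261.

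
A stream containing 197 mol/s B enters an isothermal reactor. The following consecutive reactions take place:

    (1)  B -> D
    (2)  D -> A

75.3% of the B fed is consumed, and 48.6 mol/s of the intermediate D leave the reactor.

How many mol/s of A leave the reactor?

99.7 mol/s

Conversion of B: B consumed = 1ξ₁ = 0.753 × 197 → ξ₁ = 148.3 mol/s.
D balance: n_D = 0 + 1ξ₁ − 1ξ₂ = 48.6 → ξ₂ = (1·148.3 − 48.6)/1 = 99.74 mol/s.
Outlet amounts (n = n₀ + Σ ν·ξ):
  B: 197 − 1(148.3) = 48.66
  D: 0 + 1(148.3) − 1(99.74) = 48.6
  A: 0 + 1(99.74) = 99.74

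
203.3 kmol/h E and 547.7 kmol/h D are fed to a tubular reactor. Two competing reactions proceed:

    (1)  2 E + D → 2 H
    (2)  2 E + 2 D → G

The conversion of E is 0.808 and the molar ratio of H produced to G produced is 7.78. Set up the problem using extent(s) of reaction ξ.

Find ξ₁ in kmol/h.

ξ₁ = 65.3 kmol/h

Conversion of E: E consumed = 0.808 × 203.3 = 164.3 kmol/h = 2ξ₁ + 2ξ₂.
Selectivity: 2ξ₁ / (1ξ₂) = 7.78 → ξ₁ = 3.89 ξ₂.
Substitute: (2·3.89 + 2) ξ₂ = 164.3 → ξ₂ = 16.8 kmol/h, ξ₁ = 65.34 kmol/h.
Outlet amounts (n = n₀ + Σ ν·ξ):
  E: 203.3 − 2(65.34) − 2(16.8) = 39.03
  D: 547.7 − 1(65.34) − 2(16.8) = 448.8
  H: 0 + 2(65.34) = 130.7
  G: 0 + 1(16.8) = 16.8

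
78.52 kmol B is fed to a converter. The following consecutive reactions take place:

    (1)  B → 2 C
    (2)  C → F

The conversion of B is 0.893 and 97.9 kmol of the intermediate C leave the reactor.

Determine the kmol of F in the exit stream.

42.3 kmol

Conversion of B: B consumed = 1ξ₁ = 0.893 × 78.52 → ξ₁ = 70.12 kmol.
C balance: n_C = 0 + 2ξ₁ − 1ξ₂ = 97.9 → ξ₂ = (2·70.12 − 97.9)/1 = 42.34 kmol.
Outlet amounts (n = n₀ + Σ ν·ξ):
  B: 78.52 − 1(70.12) = 8.402
  C: 0 + 2(70.12) − 1(42.34) = 97.9
  F: 0 + 1(42.34) = 42.34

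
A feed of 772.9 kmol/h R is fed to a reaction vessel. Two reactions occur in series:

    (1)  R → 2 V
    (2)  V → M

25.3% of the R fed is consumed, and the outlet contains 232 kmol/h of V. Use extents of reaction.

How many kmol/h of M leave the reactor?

Conversion of R: R consumed = 1ξ₁ = 0.253 × 772.9 → ξ₁ = 195.5 kmol/h.
V balance: n_V = 0 + 2ξ₁ − 1ξ₂ = 232 → ξ₂ = (2·195.5 − 232)/1 = 159.1 kmol/h.
Outlet amounts (n = n₀ + Σ ν·ξ):
  R: 772.9 − 1(195.5) = 577.4
  V: 0 + 2(195.5) − 1(159.1) = 232
  M: 0 + 1(159.1) = 159.1

159 kmol/h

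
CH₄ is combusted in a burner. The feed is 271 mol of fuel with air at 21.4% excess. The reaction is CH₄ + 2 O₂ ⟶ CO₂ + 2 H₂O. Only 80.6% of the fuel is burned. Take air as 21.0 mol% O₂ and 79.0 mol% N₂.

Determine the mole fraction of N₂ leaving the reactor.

0.727

Stoichiometric O₂ = 2 × 271 = 542 mol; O₂ fed = 542 × 1.214 = 658 mol.
N₂ fed = 658 × 79/21 = 2475 mol.
Fuel reacted = 0.806 × 271 → ξ = 218.4 mol.
Outlet (n = n₀ + ν ξ):
  CH₄: 271 − 1(218.4) = 52.57
  O₂: 658 − 2(218.4) = 221.1
  N₂: 2475 (inert)
  CO₂: 0 + 1(218.4) = 218.4
  H₂O: 0 + 2(218.4) = 436.9
Total out = 3404 mol; y_N₂ = 2475 / 3404 = 0.7271.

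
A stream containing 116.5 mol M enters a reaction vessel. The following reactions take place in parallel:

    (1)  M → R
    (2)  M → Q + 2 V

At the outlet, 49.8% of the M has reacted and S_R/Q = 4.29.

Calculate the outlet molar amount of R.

Conversion of M: M consumed = 0.498 × 116.5 = 58.02 mol = 1ξ₁ + 1ξ₂.
Selectivity: 1ξ₁ / (1ξ₂) = 4.29 → ξ₁ = 4.29 ξ₂.
Substitute: (1·4.29 + 1) ξ₂ = 58.02 → ξ₂ = 10.97 mol, ξ₁ = 47.05 mol.
Outlet amounts (n = n₀ + Σ ν·ξ):
  M: 116.5 − 1(47.05) − 1(10.97) = 58.48
  R: 0 + 1(47.05) = 47.05
  Q: 0 + 1(10.97) = 10.97
  V: 0 + 2(10.97) = 21.93

47 mol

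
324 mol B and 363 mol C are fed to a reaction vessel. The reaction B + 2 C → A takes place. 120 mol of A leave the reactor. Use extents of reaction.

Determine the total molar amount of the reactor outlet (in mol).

For A: n = n₀ + 1ξ → 120 = 0 + 1ξ, giving ξ = 120 mol.
Outlet amounts (n = n₀ + ν ξ):
  B: 324 − 1(120) = 204
  C: 363 − 2(120) = 123
  A: 0 + 1(120) = 120
Total out = 204 + 123 + 120 = 447 mol.

447 mol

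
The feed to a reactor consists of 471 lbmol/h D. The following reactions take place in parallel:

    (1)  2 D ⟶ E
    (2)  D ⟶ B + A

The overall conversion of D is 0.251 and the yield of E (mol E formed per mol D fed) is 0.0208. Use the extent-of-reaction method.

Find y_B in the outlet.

Yield of E: 1ξ₁ / 471 = 0.0208 → ξ₁ = 9.797 lbmol/h.
Conversion of D: 2ξ₁ + 1ξ₂ = 0.251 × 471 = 118.2 → ξ₂ = 98.63 lbmol/h.
Outlet amounts (n = n₀ + Σ ν·ξ):
  D: 471 − 2(9.797) − 1(98.63) = 352.8
  E: 0 + 1(9.797) = 9.797
  B: 0 + 1(98.63) = 98.63
  A: 0 + 1(98.63) = 98.63
Total out = 559.8 lbmol/h; y_B = 98.63 / 559.8 = 0.1762.

0.176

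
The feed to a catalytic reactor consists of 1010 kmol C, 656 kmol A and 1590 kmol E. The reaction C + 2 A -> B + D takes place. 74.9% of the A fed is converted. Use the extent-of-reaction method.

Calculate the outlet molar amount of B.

246 kmol

A reacted = 0.749 × 656 = 491.3 kmol; ν_A = −2, so ξ = 491.3/2 = 245.7 kmol.
Outlet amounts (n = n₀ + ν ξ):
  C: 1010 − 1(245.7) = 764.3
  A: 656 − 2(245.7) = 164.7
  B: 0 + 1(245.7) = 245.7
  D: 0 + 1(245.7) = 245.7
  E: 1590 (inert)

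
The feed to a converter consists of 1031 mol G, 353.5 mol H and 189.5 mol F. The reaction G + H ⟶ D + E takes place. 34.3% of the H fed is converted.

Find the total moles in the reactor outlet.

H reacted = 0.343 × 353.5 = 121.3 mol; ν_H = −1, so ξ = 121.3/1 = 121.3 mol.
Outlet amounts (n = n₀ + ν ξ):
  G: 1031 − 1(121.3) = 909.7
  H: 353.5 − 1(121.3) = 232.2
  D: 0 + 1(121.3) = 121.3
  E: 0 + 1(121.3) = 121.3
  F: 189.5 (inert)
Total out = 909.7 + 232.2 + 121.3 + 121.3 + 189.5 = 1574 mol.

1570 mol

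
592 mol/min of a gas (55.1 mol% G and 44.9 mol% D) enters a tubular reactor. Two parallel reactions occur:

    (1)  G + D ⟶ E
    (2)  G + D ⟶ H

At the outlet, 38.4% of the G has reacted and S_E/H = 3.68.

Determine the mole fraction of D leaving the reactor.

Conversion of G: G consumed = 0.384 × 326.2 = 125.3 mol/min = 1ξ₁ + 1ξ₂.
Selectivity: 1ξ₁ / (1ξ₂) = 3.68 → ξ₁ = 3.68 ξ₂.
Substitute: (1·3.68 + 1) ξ₂ = 125.3 → ξ₂ = 26.76 mol/min, ξ₁ = 98.49 mol/min.
Outlet amounts (n = n₀ + Σ ν·ξ):
  G: 326.2 − 1(98.49) − 1(26.76) = 200.9
  D: 265.8 − 1(98.49) − 1(26.76) = 140.6
  E: 0 + 1(98.49) = 98.49
  H: 0 + 1(26.76) = 26.76
Total out = 466.7 mol/min; y_D = 140.6 / 466.7 = 0.3011.

0.301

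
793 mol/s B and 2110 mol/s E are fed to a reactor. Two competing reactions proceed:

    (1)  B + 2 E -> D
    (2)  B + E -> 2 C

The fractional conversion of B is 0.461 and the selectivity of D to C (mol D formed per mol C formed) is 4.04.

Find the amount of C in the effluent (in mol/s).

Conversion of B: B consumed = 0.461 × 793 = 365.6 mol/s = 1ξ₁ + 1ξ₂.
Selectivity: 1ξ₁ / (2ξ₂) = 4.04 → ξ₁ = 8.08 ξ₂.
Substitute: (1·8.08 + 1) ξ₂ = 365.6 → ξ₂ = 40.26 mol/s, ξ₁ = 325.3 mol/s.
Outlet amounts (n = n₀ + Σ ν·ξ):
  B: 793 − 1(325.3) − 1(40.26) = 427.4
  E: 2110 − 2(325.3) − 1(40.26) = 1419
  D: 0 + 1(325.3) = 325.3
  C: 0 + 2(40.26) = 80.52

80.5 mol/s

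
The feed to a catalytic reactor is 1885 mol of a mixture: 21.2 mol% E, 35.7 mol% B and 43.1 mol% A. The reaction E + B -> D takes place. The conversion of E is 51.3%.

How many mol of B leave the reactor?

468 mol

E reacted = 0.513 × 399.6 = 205 mol; ν_E = −1, so ξ = 205/1 = 205 mol.
Outlet amounts (n = n₀ + ν ξ):
  E: 399.6 − 1(205) = 194.6
  B: 672.9 − 1(205) = 467.9
  D: 0 + 1(205) = 205
  A: 812.4 (inert)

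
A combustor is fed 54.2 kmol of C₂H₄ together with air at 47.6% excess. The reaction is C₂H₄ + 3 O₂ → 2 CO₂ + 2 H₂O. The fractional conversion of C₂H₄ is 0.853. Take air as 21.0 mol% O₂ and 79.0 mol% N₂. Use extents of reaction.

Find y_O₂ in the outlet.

0.0846

Stoichiometric O₂ = 3 × 54.2 = 162.6 kmol; O₂ fed = 162.6 × 1.476 = 240 kmol.
N₂ fed = 240 × 79/21 = 902.8 kmol.
Fuel reacted = 0.853 × 54.2 → ξ = 46.23 kmol.
Outlet (n = n₀ + ν ξ):
  C₂H₄: 54.2 − 1(46.23) = 7.967
  O₂: 240 − 3(46.23) = 101.3
  N₂: 902.8 (inert)
  CO₂: 0 + 2(46.23) = 92.47
  H₂O: 0 + 2(46.23) = 92.47
Total out = 1197 kmol; y_O₂ = 101.3 / 1197 = 0.08462.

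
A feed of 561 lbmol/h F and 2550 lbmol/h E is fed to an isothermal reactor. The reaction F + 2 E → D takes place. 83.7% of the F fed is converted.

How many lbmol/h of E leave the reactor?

1610 lbmol/h

F reacted = 0.837 × 561 = 469.6 lbmol/h; ν_F = −1, so ξ = 469.6/1 = 469.6 lbmol/h.
Outlet amounts (n = n₀ + ν ξ):
  F: 561 − 1(469.6) = 91.44
  E: 2550 − 2(469.6) = 1611
  D: 0 + 1(469.6) = 469.6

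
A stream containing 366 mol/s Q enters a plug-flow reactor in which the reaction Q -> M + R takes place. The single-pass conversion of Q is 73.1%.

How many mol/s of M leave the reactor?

Q reacted = 0.731 × 366 = 267.5 mol/s; ν_Q = −1, so ξ = 267.5/1 = 267.5 mol/s.
Outlet amounts (n = n₀ + ν ξ):
  Q: 366 − 1(267.5) = 98.45
  M: 0 + 1(267.5) = 267.5
  R: 0 + 1(267.5) = 267.5

268 mol/s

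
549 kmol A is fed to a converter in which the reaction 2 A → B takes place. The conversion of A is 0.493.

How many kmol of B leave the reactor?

A reacted = 0.493 × 549 = 270.7 kmol; ν_A = −2, so ξ = 270.7/2 = 135.3 kmol.
Outlet amounts (n = n₀ + ν ξ):
  A: 549 − 2(135.3) = 278.3
  B: 0 + 1(135.3) = 135.3

135 kmol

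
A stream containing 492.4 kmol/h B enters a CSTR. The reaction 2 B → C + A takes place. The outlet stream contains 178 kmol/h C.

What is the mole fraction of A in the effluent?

0.361

For C: n = n₀ + 1ξ → 178 = 0 + 1ξ, giving ξ = 178 kmol/h.
Outlet amounts (n = n₀ + ν ξ):
  B: 492.4 − 2(178) = 136.4
  C: 0 + 1(178) = 178
  A: 0 + 1(178) = 178
Total out = 492.4 kmol/h; y_A = 178 / 492.4 = 0.3615.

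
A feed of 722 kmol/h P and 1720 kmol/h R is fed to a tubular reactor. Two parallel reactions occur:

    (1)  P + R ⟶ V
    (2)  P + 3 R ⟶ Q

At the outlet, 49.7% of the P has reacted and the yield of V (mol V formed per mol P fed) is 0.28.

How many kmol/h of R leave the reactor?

1050 kmol/h

Yield of V: 1ξ₁ / 722 = 0.28 → ξ₁ = 202.2 kmol/h.
Conversion of P: 1ξ₁ + 1ξ₂ = 0.497 × 722 = 358.8 → ξ₂ = 156.7 kmol/h.
Outlet amounts (n = n₀ + Σ ν·ξ):
  P: 722 − 1(202.2) − 1(156.7) = 363.2
  R: 1720 − 1(202.2) − 3(156.7) = 1048
  V: 0 + 1(202.2) = 202.2
  Q: 0 + 1(156.7) = 156.7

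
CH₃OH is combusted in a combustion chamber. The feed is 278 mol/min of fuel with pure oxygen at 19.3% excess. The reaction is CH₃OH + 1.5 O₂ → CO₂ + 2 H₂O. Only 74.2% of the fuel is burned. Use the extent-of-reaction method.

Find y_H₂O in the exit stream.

Stoichiometric O₂ = 1.5 × 278 = 417 mol/min; O₂ fed = 417 × 1.193 = 497.5 mol/min.
Fuel reacted = 0.742 × 278 → ξ = 206.3 mol/min.
Outlet (n = n₀ + ν ξ):
  CH₃OH: 278 − 1(206.3) = 71.72
  O₂: 497.5 − 1.5(206.3) = 188.1
  CO₂: 0 + 1(206.3) = 206.3
  H₂O: 0 + 2(206.3) = 412.6
Total out = 878.6 mol/min; y_H₂O = 412.6 / 878.6 = 0.4695.

0.47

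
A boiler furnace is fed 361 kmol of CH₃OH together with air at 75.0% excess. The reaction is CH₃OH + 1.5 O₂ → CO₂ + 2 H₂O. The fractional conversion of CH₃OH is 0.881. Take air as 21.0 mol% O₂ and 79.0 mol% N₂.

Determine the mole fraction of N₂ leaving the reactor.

0.708

Stoichiometric O₂ = 1.5 × 361 = 541.5 kmol; O₂ fed = 541.5 × 1.750 = 947.6 kmol.
N₂ fed = 947.6 × 79/21 = 3565 kmol.
Fuel reacted = 0.881 × 361 → ξ = 318 kmol.
Outlet (n = n₀ + ν ξ):
  CH₃OH: 361 − 1(318) = 42.96
  O₂: 947.6 − 1.5(318) = 470.6
  N₂: 3565 (inert)
  CO₂: 0 + 1(318) = 318
  H₂O: 0 + 2(318) = 636.1
Total out = 5033 kmol; y_N₂ = 3565 / 5033 = 0.7084.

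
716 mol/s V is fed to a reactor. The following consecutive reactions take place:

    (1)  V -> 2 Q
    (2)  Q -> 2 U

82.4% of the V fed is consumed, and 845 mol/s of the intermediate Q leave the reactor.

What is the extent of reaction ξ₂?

Conversion of V: V consumed = 1ξ₁ = 0.824 × 716 → ξ₁ = 590 mol/s.
Q balance: n_Q = 0 + 2ξ₁ − 1ξ₂ = 845 → ξ₂ = (2·590 − 845)/1 = 335 mol/s.
Outlet amounts (n = n₀ + Σ ν·ξ):
  V: 716 − 1(590) = 126
  Q: 0 + 2(590) − 1(335) = 845
  U: 0 + 2(335) = 669.9

ξ₂ = 335 mol/s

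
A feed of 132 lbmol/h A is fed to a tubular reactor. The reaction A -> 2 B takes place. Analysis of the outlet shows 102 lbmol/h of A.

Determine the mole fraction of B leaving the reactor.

0.37

For A: n = n₀ − 1ξ → 102 = 132 − 1ξ, giving ξ = 30 lbmol/h.
Outlet amounts (n = n₀ + ν ξ):
  A: 132 − 1(30) = 102
  B: 0 + 2(30) = 60
Total out = 162 lbmol/h; y_B = 60 / 162 = 0.3704.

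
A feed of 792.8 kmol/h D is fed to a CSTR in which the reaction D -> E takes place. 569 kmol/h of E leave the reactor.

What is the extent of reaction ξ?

For E: n = n₀ + 1ξ → 569 = 0 + 1ξ, giving ξ = 569 kmol/h.
Outlet amounts (n = n₀ + ν ξ):
  D: 792.8 − 1(569) = 223.8
  E: 0 + 1(569) = 569

ξ = 569 kmol/h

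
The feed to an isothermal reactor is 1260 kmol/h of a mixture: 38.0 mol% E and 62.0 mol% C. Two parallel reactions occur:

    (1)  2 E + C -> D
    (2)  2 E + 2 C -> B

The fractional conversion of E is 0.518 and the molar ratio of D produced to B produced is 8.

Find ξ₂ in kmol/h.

ξ₂ = 13.8 kmol/h

Conversion of E: E consumed = 0.518 × 478.8 = 248 kmol/h = 2ξ₁ + 2ξ₂.
Selectivity: 1ξ₁ / (1ξ₂) = 8 → ξ₁ = 8 ξ₂.
Substitute: (2·8 + 2) ξ₂ = 248 → ξ₂ = 13.78 kmol/h, ξ₁ = 110.2 kmol/h.
Outlet amounts (n = n₀ + Σ ν·ξ):
  E: 478.8 − 2(110.2) − 2(13.78) = 230.8
  C: 781.2 − 1(110.2) − 2(13.78) = 643.4
  D: 0 + 1(110.2) = 110.2
  B: 0 + 1(13.78) = 13.78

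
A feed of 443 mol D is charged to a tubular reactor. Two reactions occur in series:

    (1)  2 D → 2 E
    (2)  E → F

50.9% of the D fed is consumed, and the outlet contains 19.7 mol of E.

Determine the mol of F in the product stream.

Conversion of D: D consumed = 2ξ₁ = 0.509 × 443 → ξ₁ = 112.7 mol.
E balance: n_E = 0 + 2ξ₁ − 1ξ₂ = 19.7 → ξ₂ = (2·112.7 − 19.7)/1 = 205.8 mol.
Outlet amounts (n = n₀ + Σ ν·ξ):
  D: 443 − 2(112.7) = 217.5
  E: 0 + 2(112.7) − 1(205.8) = 19.7
  F: 0 + 1(205.8) = 205.8

206 mol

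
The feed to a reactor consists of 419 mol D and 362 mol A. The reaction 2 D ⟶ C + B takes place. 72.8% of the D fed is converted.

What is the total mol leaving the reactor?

781 mol

D reacted = 0.728 × 419 = 305 mol; ν_D = −2, so ξ = 305/2 = 152.5 mol.
Outlet amounts (n = n₀ + ν ξ):
  D: 419 − 2(152.5) = 114
  C: 0 + 1(152.5) = 152.5
  B: 0 + 1(152.5) = 152.5
  A: 362 (inert)
Total out = 114 + 152.5 + 152.5 + 362 = 781 mol.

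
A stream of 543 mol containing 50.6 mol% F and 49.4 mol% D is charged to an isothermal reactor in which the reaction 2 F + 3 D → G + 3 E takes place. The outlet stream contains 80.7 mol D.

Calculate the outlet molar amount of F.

For D: n = n₀ − 3ξ → 80.7 = 268.2 − 3ξ, giving ξ = 62.51 mol.
Outlet amounts (n = n₀ + ν ξ):
  F: 274.8 − 2(62.51) = 149.7
  D: 268.2 − 3(62.51) = 80.7
  G: 0 + 1(62.51) = 62.51
  E: 0 + 3(62.51) = 187.5

150 mol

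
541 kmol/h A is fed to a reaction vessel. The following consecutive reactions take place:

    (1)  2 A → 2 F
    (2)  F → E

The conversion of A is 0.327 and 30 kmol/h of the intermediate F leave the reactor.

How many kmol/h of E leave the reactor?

147 kmol/h

Conversion of A: A consumed = 2ξ₁ = 0.327 × 541 → ξ₁ = 88.45 kmol/h.
F balance: n_F = 0 + 2ξ₁ − 1ξ₂ = 30 → ξ₂ = (2·88.45 − 30)/1 = 146.9 kmol/h.
Outlet amounts (n = n₀ + Σ ν·ξ):
  A: 541 − 2(88.45) = 364.1
  F: 0 + 2(88.45) − 1(146.9) = 30
  E: 0 + 1(146.9) = 146.9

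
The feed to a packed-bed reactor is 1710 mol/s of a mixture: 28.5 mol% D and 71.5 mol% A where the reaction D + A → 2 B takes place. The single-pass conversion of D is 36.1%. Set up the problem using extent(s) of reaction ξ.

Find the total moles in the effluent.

D reacted = 0.361 × 487.4 = 175.9 mol/s; ν_D = −1, so ξ = 175.9/1 = 175.9 mol/s.
Outlet amounts (n = n₀ + ν ξ):
  D: 487.4 − 1(175.9) = 311.4
  A: 1223 − 1(175.9) = 1047
  B: 0 + 2(175.9) = 351.9
Total out = 311.4 + 1047 + 351.9 = 1710 mol/s.

1710 mol/s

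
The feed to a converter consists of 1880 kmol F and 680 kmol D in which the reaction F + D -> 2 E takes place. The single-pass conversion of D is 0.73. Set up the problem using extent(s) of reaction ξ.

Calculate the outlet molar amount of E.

D reacted = 0.73 × 680 = 496.4 kmol; ν_D = −1, so ξ = 496.4/1 = 496.4 kmol.
Outlet amounts (n = n₀ + ν ξ):
  F: 1880 − 1(496.4) = 1384
  D: 680 − 1(496.4) = 183.6
  E: 0 + 2(496.4) = 992.8

993 kmol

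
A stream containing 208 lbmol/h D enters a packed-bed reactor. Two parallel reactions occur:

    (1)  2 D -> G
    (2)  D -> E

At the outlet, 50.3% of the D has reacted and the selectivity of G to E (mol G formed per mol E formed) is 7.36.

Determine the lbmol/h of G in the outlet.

49 lbmol/h

Conversion of D: D consumed = 0.503 × 208 = 104.6 lbmol/h = 2ξ₁ + 1ξ₂.
Selectivity: 1ξ₁ / (1ξ₂) = 7.36 → ξ₁ = 7.36 ξ₂.
Substitute: (2·7.36 + 1) ξ₂ = 104.6 → ξ₂ = 6.655 lbmol/h, ξ₁ = 48.98 lbmol/h.
Outlet amounts (n = n₀ + Σ ν·ξ):
  D: 208 − 2(48.98) − 1(6.655) = 103.4
  G: 0 + 1(48.98) = 48.98
  E: 0 + 1(6.655) = 6.655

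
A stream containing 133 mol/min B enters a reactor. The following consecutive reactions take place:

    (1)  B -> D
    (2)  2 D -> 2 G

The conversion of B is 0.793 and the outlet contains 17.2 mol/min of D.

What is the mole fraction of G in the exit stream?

Conversion of B: B consumed = 1ξ₁ = 0.793 × 133 → ξ₁ = 105.5 mol/min.
D balance: n_D = 0 + 1ξ₁ − 2ξ₂ = 17.2 → ξ₂ = (1·105.5 − 17.2)/2 = 44.13 mol/min.
Outlet amounts (n = n₀ + Σ ν·ξ):
  B: 133 − 1(105.5) = 27.53
  D: 0 + 1(105.5) − 2(44.13) = 17.2
  G: 0 + 2(44.13) = 88.27
Total out = 133 mol/min; y_G = 88.27 / 133 = 0.6637.

0.664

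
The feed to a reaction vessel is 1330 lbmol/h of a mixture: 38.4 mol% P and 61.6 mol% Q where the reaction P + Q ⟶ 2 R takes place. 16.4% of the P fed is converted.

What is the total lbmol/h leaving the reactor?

P reacted = 0.164 × 510.7 = 83.76 lbmol/h; ν_P = −1, so ξ = 83.76/1 = 83.76 lbmol/h.
Outlet amounts (n = n₀ + ν ξ):
  P: 510.7 − 1(83.76) = 427
  Q: 819.3 − 1(83.76) = 735.5
  R: 0 + 2(83.76) = 167.5
Total out = 427 + 735.5 + 167.5 = 1330 lbmol/h.

1330 lbmol/h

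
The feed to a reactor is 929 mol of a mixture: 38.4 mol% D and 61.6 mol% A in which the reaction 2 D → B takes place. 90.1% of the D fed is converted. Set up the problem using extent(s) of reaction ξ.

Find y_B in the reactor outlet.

0.209

D reacted = 0.901 × 356.7 = 321.4 mol; ν_D = −2, so ξ = 321.4/2 = 160.7 mol.
Outlet amounts (n = n₀ + ν ξ):
  D: 356.7 − 2(160.7) = 35.32
  B: 0 + 1(160.7) = 160.7
  A: 572.3 (inert)
Total out = 768.3 mol; y_B = 160.7 / 768.3 = 0.2092.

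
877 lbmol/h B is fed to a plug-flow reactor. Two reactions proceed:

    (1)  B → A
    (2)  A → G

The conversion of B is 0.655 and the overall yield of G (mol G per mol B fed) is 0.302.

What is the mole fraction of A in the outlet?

Conversion of B: B consumed = 1ξ₁ = 0.655 × 877 → ξ₁ = 574.4 lbmol/h.
Yield of G: 1ξ₂ / 877 = 0.302 → ξ₂ = 264.9 lbmol/h.
Outlet amounts (n = n₀ + Σ ν·ξ):
  B: 877 − 1(574.4) = 302.6
  A: 0 + 1(574.4) − 1(264.9) = 309.6
  G: 0 + 1(264.9) = 264.9
Total out = 877 lbmol/h; y_A = 309.6 / 877 = 0.353.

0.353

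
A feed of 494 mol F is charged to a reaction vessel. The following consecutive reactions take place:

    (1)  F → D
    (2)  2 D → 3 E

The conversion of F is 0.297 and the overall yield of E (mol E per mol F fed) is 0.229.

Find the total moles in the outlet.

532 mol

Conversion of F: F consumed = 1ξ₁ = 0.297 × 494 → ξ₁ = 146.7 mol.
Yield of E: 3ξ₂ / 494 = 0.229 → ξ₂ = 37.71 mol.
Outlet amounts (n = n₀ + Σ ν·ξ):
  F: 494 − 1(146.7) = 347.3
  D: 0 + 1(146.7) − 2(37.71) = 71.3
  E: 0 + 3(37.71) = 113.1
Total out = 347.3 + 71.3 + 113.1 = 531.7 mol.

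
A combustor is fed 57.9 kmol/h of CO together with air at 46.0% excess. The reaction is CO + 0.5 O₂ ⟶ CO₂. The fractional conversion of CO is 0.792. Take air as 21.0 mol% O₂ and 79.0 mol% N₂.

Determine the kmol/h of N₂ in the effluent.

159 kmol/h

Stoichiometric O₂ = 0.5 × 57.9 = 28.95 kmol/h; O₂ fed = 28.95 × 1.460 = 42.27 kmol/h.
N₂ fed = 42.27 × 79/21 = 159 kmol/h.
Fuel reacted = 0.792 × 57.9 → ξ = 45.86 kmol/h.
Outlet (n = n₀ + ν ξ):
  CO: 57.9 − 1(45.86) = 12.04
  O₂: 42.27 − 0.5(45.86) = 19.34
  N₂: 159 (inert)
  CO₂: 0 + 1(45.86) = 45.86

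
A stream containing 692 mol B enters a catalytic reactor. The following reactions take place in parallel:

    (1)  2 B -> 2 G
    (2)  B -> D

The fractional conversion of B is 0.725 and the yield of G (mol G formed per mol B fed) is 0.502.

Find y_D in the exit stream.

Yield of G: 2ξ₁ / 692 = 0.502 → ξ₁ = 173.7 mol.
Conversion of B: 2ξ₁ + 1ξ₂ = 0.725 × 692 = 501.7 → ξ₂ = 154.3 mol.
Outlet amounts (n = n₀ + Σ ν·ξ):
  B: 692 − 2(173.7) − 1(154.3) = 190.3
  G: 0 + 2(173.7) = 347.4
  D: 0 + 1(154.3) = 154.3
Total out = 692 mol; y_D = 154.3 / 692 = 0.223.

0.223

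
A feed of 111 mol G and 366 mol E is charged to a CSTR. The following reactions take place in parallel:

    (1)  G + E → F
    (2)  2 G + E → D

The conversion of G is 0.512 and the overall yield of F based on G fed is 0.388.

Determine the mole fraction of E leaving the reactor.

Yield of F: 1ξ₁ / 111 = 0.388 → ξ₁ = 43.07 mol.
Conversion of G: 1ξ₁ + 2ξ₂ = 0.512 × 111 = 56.83 → ξ₂ = 6.882 mol.
Outlet amounts (n = n₀ + Σ ν·ξ):
  G: 111 − 1(43.07) − 2(6.882) = 54.17
  E: 366 − 1(43.07) − 1(6.882) = 316.1
  F: 0 + 1(43.07) = 43.07
  D: 0 + 1(6.882) = 6.882
Total out = 420.2 mol; y_E = 316.1 / 420.2 = 0.7522.

0.752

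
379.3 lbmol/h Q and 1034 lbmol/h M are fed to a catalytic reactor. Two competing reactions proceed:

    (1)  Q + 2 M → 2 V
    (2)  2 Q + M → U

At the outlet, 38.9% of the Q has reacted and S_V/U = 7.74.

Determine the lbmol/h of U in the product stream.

Conversion of Q: Q consumed = 0.389 × 379.3 = 147.5 lbmol/h = 1ξ₁ + 2ξ₂.
Selectivity: 2ξ₁ / (1ξ₂) = 7.74 → ξ₁ = 3.87 ξ₂.
Substitute: (1·3.87 + 2) ξ₂ = 147.5 → ξ₂ = 25.14 lbmol/h, ξ₁ = 97.28 lbmol/h.
Outlet amounts (n = n₀ + Σ ν·ξ):
  Q: 379.3 − 1(97.28) − 2(25.14) = 231.8
  M: 1034 − 2(97.28) − 1(25.14) = 814.3
  V: 0 + 2(97.28) = 194.6
  U: 0 + 1(25.14) = 25.14

25.1 lbmol/h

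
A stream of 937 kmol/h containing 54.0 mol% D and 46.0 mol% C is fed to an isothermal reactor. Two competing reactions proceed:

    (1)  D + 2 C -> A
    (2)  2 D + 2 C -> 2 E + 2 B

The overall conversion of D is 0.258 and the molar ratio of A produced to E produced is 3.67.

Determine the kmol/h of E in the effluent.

Conversion of D: D consumed = 0.258 × 506 = 130.5 kmol/h = 1ξ₁ + 2ξ₂.
Selectivity: 1ξ₁ / (2ξ₂) = 3.67 → ξ₁ = 7.34 ξ₂.
Substitute: (1·7.34 + 2) ξ₂ = 130.5 → ξ₂ = 13.98 kmol/h, ξ₁ = 102.6 kmol/h.
Outlet amounts (n = n₀ + Σ ν·ξ):
  D: 506 − 1(102.6) − 2(13.98) = 375.4
  C: 431 − 2(102.6) − 2(13.98) = 197.9
  A: 0 + 1(102.6) = 102.6
  E: 0 + 2(13.98) = 27.95
  B: 0 + 2(13.98) = 27.95

28 kmol/h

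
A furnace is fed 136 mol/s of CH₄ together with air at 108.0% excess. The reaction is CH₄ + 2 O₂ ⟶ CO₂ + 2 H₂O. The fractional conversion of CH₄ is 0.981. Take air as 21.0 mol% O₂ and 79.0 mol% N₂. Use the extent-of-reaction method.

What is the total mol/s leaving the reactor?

Stoichiometric O₂ = 2 × 136 = 272 mol/s; O₂ fed = 272 × 2.080 = 565.8 mol/s.
N₂ fed = 565.8 × 79/21 = 2128 mol/s.
Fuel reacted = 0.981 × 136 → ξ = 133.4 mol/s.
Outlet (n = n₀ + ν ξ):
  CH₄: 136 − 1(133.4) = 2.584
  O₂: 565.8 − 2(133.4) = 298.9
  N₂: 2128 (inert)
  CO₂: 0 + 1(133.4) = 133.4
  H₂O: 0 + 2(133.4) = 266.8
Total out = 2.584 + 298.9 + 2128 + 133.4 + 266.8 = 2830 mol/s.

2830 mol/s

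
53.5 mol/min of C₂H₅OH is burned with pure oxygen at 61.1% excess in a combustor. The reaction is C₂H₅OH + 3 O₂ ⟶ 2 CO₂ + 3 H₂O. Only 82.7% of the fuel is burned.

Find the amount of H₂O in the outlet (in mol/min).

Stoichiometric O₂ = 3 × 53.5 = 160.5 mol/min; O₂ fed = 160.5 × 1.611 = 258.6 mol/min.
Fuel reacted = 0.827 × 53.5 → ξ = 44.24 mol/min.
Outlet (n = n₀ + ν ξ):
  C₂H₅OH: 53.5 − 1(44.24) = 9.256
  O₂: 258.6 − 3(44.24) = 125.8
  CO₂: 0 + 2(44.24) = 88.49
  H₂O: 0 + 3(44.24) = 132.7

133 mol/min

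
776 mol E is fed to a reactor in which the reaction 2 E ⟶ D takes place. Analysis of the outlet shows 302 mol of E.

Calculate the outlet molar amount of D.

For E: n = n₀ − 2ξ → 302 = 776 − 2ξ, giving ξ = 237 mol.
Outlet amounts (n = n₀ + ν ξ):
  E: 776 − 2(237) = 302
  D: 0 + 1(237) = 237

237 mol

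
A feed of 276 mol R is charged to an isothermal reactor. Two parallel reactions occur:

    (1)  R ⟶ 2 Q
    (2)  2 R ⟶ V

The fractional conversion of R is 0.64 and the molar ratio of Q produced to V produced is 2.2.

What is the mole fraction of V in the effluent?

0.202

Conversion of R: R consumed = 0.64 × 276 = 176.6 mol = 1ξ₁ + 2ξ₂.
Selectivity: 2ξ₁ / (1ξ₂) = 2.2 → ξ₁ = 1.1 ξ₂.
Substitute: (1·1.1 + 2) ξ₂ = 176.6 → ξ₂ = 56.98 mol, ξ₁ = 62.68 mol.
Outlet amounts (n = n₀ + Σ ν·ξ):
  R: 276 − 1(62.68) − 2(56.98) = 99.36
  Q: 0 + 2(62.68) = 125.4
  V: 0 + 1(56.98) = 56.98
Total out = 281.7 mol; y_V = 56.98 / 281.7 = 0.2023.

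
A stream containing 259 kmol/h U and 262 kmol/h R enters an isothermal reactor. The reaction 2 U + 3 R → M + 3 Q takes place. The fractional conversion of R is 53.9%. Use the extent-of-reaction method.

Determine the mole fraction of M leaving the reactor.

R reacted = 0.539 × 262 = 141.2 kmol/h; ν_R = −3, so ξ = 141.2/3 = 47.07 kmol/h.
Outlet amounts (n = n₀ + ν ξ):
  U: 259 − 2(47.07) = 164.9
  R: 262 − 3(47.07) = 120.8
  M: 0 + 1(47.07) = 47.07
  Q: 0 + 3(47.07) = 141.2
Total out = 473.9 kmol/h; y_M = 47.07 / 473.9 = 0.09932.

0.0993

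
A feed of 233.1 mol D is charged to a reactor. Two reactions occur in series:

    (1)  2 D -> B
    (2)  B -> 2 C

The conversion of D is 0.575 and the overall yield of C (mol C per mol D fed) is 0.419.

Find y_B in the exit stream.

Conversion of D: D consumed = 2ξ₁ = 0.575 × 233.1 → ξ₁ = 67.02 mol.
Yield of C: 2ξ₂ / 233.1 = 0.419 → ξ₂ = 48.83 mol.
Outlet amounts (n = n₀ + Σ ν·ξ):
  D: 233.1 − 2(67.02) = 99.07
  B: 0 + 1(67.02) − 1(48.83) = 18.18
  C: 0 + 2(48.83) = 97.67
Total out = 214.9 mol; y_B = 18.18 / 214.9 = 0.0846.

0.0846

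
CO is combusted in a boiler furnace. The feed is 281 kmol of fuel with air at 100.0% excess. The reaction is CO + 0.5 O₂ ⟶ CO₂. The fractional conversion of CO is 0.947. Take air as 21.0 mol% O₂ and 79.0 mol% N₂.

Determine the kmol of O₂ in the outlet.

148 kmol

Stoichiometric O₂ = 0.5 × 281 = 140.5 kmol; O₂ fed = 140.5 × 2.000 = 281 kmol.
N₂ fed = 281 × 79/21 = 1057 kmol.
Fuel reacted = 0.947 × 281 → ξ = 266.1 kmol.
Outlet (n = n₀ + ν ξ):
  CO: 281 − 1(266.1) = 14.89
  O₂: 281 − 0.5(266.1) = 147.9
  N₂: 1057 (inert)
  CO₂: 0 + 1(266.1) = 266.1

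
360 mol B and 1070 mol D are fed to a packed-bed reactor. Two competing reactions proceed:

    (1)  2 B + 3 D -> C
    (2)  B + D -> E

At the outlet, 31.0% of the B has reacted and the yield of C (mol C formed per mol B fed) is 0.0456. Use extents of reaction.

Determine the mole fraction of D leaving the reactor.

Yield of C: 1ξ₁ / 360 = 0.0456 → ξ₁ = 16.42 mol.
Conversion of B: 2ξ₁ + 1ξ₂ = 0.31 × 360 = 111.6 → ξ₂ = 78.77 mol.
Outlet amounts (n = n₀ + Σ ν·ξ):
  B: 360 − 2(16.42) − 1(78.77) = 248.4
  D: 1070 − 3(16.42) − 1(78.77) = 942
  C: 0 + 1(16.42) = 16.42
  E: 0 + 1(78.77) = 78.77
Total out = 1286 mol; y_D = 942 / 1286 = 0.7327.

0.733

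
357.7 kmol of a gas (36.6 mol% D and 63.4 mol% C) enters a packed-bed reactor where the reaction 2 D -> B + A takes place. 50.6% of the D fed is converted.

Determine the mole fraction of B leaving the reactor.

0.0926

D reacted = 0.506 × 130.9 = 66.24 kmol; ν_D = −2, so ξ = 66.24/2 = 33.12 kmol.
Outlet amounts (n = n₀ + ν ξ):
  D: 130.9 − 2(33.12) = 64.67
  B: 0 + 1(33.12) = 33.12
  A: 0 + 1(33.12) = 33.12
  C: 226.8 (inert)
Total out = 357.7 kmol; y_B = 33.12 / 357.7 = 0.0926.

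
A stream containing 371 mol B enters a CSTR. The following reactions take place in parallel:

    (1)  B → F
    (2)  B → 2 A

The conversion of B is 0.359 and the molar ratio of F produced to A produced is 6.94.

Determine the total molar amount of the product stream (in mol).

380 mol

Conversion of B: B consumed = 0.359 × 371 = 133.2 mol = 1ξ₁ + 1ξ₂.
Selectivity: 1ξ₁ / (2ξ₂) = 6.94 → ξ₁ = 13.88 ξ₂.
Substitute: (1·13.88 + 1) ξ₂ = 133.2 → ξ₂ = 8.951 mol, ξ₁ = 124.2 mol.
Outlet amounts (n = n₀ + Σ ν·ξ):
  B: 371 − 1(124.2) − 1(8.951) = 237.8
  F: 0 + 1(124.2) = 124.2
  A: 0 + 2(8.951) = 17.9
Total out = 237.8 + 124.2 + 17.9 = 380 mol.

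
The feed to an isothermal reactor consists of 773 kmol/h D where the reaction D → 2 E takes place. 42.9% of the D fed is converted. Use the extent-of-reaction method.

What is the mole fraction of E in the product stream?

0.6

D reacted = 0.429 × 773 = 331.6 kmol/h; ν_D = −1, so ξ = 331.6/1 = 331.6 kmol/h.
Outlet amounts (n = n₀ + ν ξ):
  D: 773 − 1(331.6) = 441.4
  E: 0 + 2(331.6) = 663.2
Total out = 1105 kmol/h; y_E = 663.2 / 1105 = 0.6004.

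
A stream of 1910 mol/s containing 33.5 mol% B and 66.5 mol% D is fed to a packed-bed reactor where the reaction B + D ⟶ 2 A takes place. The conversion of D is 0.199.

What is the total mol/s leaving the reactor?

D reacted = 0.199 × 1270 = 252.8 mol/s; ν_D = −1, so ξ = 252.8/1 = 252.8 mol/s.
Outlet amounts (n = n₀ + ν ξ):
  B: 639.9 − 1(252.8) = 387.1
  D: 1270 − 1(252.8) = 1017
  A: 0 + 2(252.8) = 505.5
Total out = 387.1 + 1017 + 505.5 = 1910 mol/s.

1910 mol/s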